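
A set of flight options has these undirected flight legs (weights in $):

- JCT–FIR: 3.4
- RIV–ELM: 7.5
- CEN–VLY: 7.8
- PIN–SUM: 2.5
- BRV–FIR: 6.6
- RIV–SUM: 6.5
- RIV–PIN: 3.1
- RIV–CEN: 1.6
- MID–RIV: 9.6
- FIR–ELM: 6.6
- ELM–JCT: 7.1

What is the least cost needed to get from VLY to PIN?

$12.5

Enumerating some paths:
VLY–CEN–RIV–PIN: 7.8+1.6+3.1 = 12.5
VLY–CEN–RIV–SUM–PIN: 7.8+1.6+6.5+2.5 = 18.4
Cheapest is VLY–CEN–RIV–PIN at $12.5.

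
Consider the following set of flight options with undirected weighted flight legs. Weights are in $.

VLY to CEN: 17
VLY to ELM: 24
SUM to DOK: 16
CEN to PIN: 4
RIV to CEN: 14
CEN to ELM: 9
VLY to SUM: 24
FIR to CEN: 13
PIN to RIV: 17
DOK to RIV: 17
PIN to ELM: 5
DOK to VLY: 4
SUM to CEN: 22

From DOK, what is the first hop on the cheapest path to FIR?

VLY

Candidate routes:
DOK → VLY → ELM → CEN → FIR: 4+24+9+13 = 50
DOK → VLY → CEN → FIR: 4+17+13 = 34
DOK → RIV → CEN → FIR: 17+14+13 = 44
Cheapest is DOK → VLY → CEN → FIR at $34.
So from DOK the first move is to VLY.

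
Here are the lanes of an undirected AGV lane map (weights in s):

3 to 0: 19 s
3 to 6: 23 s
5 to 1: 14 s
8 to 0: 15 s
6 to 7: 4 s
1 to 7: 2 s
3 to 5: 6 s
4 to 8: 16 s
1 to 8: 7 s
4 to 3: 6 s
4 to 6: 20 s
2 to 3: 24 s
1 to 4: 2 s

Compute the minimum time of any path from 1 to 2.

Compare a few routes:
1 → 5 → 3 → 2: 14+6+24 = 44
1 → 4 → 3 → 2: 2+6+24 = 32
1 → 7 → 6 → 3 → 2: 2+4+23+24 = 53
1 → 8 → 4 → 3 → 2: 7+16+6+24 = 53
The minimum is 32 s via 1 → 4 → 3 → 2.

32 s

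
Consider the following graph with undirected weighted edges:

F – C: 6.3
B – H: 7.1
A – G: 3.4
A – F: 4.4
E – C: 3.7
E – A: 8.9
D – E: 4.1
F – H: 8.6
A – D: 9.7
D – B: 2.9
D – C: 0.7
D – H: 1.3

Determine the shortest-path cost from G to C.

13.8

Settle nodes by increasing distance from G:
G: 0
A: 3.4  (via G)
F: 7.8  (via A)
E: 12.3  (via A)
D: 13.1  (via A)
C: 13.8  (via D)
Shortest route: G–A–D–C = 13.8.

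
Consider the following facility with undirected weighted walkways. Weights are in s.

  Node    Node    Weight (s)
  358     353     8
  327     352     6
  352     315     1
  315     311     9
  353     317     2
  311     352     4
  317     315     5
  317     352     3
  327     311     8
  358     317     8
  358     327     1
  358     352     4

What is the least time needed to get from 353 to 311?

9 s

Shortest distances from 353:
353: 0
317: 2  (via 353)
352: 5  (via 317)
315: 6  (via 352)
358: 8  (via 353)
311: 9  (via 352)
Shortest route: 353 → 317 → 352 → 311 = 9 s.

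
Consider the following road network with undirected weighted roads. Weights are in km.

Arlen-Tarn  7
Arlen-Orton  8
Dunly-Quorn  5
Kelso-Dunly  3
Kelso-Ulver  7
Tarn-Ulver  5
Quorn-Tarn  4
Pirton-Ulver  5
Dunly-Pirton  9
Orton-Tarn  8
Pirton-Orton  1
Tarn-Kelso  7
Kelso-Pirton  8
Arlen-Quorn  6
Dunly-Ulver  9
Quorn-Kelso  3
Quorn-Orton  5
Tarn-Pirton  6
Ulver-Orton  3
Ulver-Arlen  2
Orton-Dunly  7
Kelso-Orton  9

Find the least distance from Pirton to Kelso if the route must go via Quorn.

Best Pirton to Quorn: Pirton → Orton → Quorn costing 6
Shortest Quorn→Kelso: Quorn → Kelso = 3
Total via Quorn: 6 + 3 = 9 km.

9 km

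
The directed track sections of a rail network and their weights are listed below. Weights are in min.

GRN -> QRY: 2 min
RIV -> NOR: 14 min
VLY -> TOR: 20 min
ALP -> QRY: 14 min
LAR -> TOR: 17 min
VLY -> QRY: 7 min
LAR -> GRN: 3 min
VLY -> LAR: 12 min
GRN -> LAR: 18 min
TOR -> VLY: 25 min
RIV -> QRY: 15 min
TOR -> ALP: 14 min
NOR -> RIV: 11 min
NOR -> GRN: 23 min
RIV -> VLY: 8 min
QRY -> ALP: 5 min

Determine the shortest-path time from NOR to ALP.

Enumerating some paths:
NOR–GRN–QRY–ALP: 23+2+5 = 30
NOR–RIV–VLY–QRY–ALP: 11+8+7+5 = 31
The minimum is 30 min via NOR–GRN–QRY–ALP.

30 min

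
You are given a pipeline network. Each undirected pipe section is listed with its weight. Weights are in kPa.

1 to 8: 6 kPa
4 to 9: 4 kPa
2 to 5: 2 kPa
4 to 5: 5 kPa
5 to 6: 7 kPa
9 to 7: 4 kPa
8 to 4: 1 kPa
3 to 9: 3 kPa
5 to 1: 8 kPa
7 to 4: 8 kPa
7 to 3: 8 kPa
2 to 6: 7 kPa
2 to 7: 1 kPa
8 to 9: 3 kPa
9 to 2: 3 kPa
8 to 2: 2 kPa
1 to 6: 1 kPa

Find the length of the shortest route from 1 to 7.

Shortest distances from 1:
1: 0
6: 1  (via 1)
8: 6  (via 1)
4: 7  (via 8)
2: 8  (via 6)
5: 8  (via 1)
7: 9  (via 2)
Shortest route: 1–6–2–7 = 9 kPa.

9 kPa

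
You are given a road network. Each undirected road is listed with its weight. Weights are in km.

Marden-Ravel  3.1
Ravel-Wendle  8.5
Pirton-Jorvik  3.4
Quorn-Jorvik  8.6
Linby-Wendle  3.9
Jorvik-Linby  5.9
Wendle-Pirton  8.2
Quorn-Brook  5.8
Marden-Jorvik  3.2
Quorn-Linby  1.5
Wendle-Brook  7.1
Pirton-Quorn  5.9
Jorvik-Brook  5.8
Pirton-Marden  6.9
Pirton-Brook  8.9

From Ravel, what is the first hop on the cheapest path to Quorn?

Candidate routes:
Ravel → Wendle → Linby → Quorn: 8.5+3.9+1.5 = 13.9
Ravel → Marden → Jorvik → Linby → Quorn: 3.1+3.2+5.9+1.5 = 13.7
Ravel → Marden → Jorvik → Quorn: 3.1+3.2+8.6 = 14.9
Ravel → Marden → Jorvik → Pirton → Quorn: 3.1+3.2+3.4+5.9 = 15.6
The minimum is 13.7 km via Ravel → Marden → Jorvik → Linby → Quorn.
So from Ravel the first move is to Marden.

Marden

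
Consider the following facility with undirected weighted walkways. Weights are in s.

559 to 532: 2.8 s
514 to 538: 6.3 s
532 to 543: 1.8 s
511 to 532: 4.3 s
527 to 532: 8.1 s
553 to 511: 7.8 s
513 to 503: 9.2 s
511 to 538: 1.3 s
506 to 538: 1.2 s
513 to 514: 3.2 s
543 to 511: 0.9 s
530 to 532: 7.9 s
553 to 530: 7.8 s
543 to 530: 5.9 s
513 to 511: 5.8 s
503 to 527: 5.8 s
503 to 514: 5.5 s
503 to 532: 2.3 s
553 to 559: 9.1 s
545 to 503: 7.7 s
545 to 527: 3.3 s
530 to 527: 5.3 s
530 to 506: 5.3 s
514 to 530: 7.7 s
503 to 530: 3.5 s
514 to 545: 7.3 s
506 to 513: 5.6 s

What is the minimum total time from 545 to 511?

12.7 s

Enumerating some paths:
545 - 527 - 503 - 532 - 543 - 511: 3.3+5.8+2.3+1.8+0.9 = 14.1
545 - 503 - 532 - 543 - 511: 7.7+2.3+1.8+0.9 = 12.7
Cheapest is 545 - 503 - 532 - 543 - 511 at 12.7 s.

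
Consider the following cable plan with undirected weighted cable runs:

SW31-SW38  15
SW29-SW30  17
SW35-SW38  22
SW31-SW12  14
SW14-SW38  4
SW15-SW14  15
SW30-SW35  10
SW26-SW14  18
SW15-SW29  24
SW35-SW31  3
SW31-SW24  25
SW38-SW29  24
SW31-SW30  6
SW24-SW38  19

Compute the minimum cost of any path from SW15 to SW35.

37

Enumerating some paths:
SW15 → SW14 → SW38 → SW31 → SW35: 15+4+15+3 = 37
SW15 → SW14 → SW38 → SW31 → SW30 → SW35: 15+4+15+6+10 = 50
SW15 → SW29 → SW30 → SW31 → SW35: 24+17+6+3 = 50
SW15 → SW14 → SW38 → SW35: 15+4+22 = 41
Cheapest is SW15 → SW14 → SW38 → SW31 → SW35 at 37.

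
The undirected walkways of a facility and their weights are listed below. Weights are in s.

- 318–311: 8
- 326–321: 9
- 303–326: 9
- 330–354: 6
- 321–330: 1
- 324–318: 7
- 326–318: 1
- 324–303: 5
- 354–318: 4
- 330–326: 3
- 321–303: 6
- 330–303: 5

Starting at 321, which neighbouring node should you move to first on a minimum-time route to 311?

330

Enumerating some paths:
321 - 330 - 354 - 318 - 311: 1+6+4+8 = 19
321 - 326 - 318 - 311: 9+1+8 = 18
321 - 303 - 330 - 326 - 318 - 311: 6+5+3+1+8 = 23
321 - 330 - 326 - 318 - 311: 1+3+1+8 = 13
The minimum is 13 s via 321 - 330 - 326 - 318 - 311.
So from 321 the first move is to 330.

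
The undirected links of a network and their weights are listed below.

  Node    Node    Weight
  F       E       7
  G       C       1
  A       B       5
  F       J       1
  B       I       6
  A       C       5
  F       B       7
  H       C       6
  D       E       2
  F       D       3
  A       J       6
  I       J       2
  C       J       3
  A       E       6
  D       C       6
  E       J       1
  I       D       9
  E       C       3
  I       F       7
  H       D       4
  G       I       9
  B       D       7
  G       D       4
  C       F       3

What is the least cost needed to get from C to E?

Running Dijkstra from C:
C: 0
G: 1  (via C)
E: 3  (via C)
Shortest route: C → E = 3.

3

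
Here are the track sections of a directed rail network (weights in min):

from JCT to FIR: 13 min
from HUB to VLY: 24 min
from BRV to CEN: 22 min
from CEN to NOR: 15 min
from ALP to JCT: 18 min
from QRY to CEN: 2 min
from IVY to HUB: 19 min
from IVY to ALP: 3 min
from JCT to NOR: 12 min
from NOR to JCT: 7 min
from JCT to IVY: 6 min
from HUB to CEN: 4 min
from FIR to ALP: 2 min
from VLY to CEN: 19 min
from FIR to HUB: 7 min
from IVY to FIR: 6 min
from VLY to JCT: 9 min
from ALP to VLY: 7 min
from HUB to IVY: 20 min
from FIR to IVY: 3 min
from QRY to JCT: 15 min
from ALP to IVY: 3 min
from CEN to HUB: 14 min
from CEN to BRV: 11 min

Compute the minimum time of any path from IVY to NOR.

Running Dijkstra from IVY:
IVY: 0
ALP: 3  (via IVY)
FIR: 6  (via IVY)
VLY: 10  (via ALP)
HUB: 13  (via FIR)
CEN: 17  (via HUB)
JCT: 19  (via VLY)
BRV: 28  (via CEN)
NOR: 31  (via JCT)
Shortest route: IVY → ALP → VLY → JCT → NOR = 31 min.

31 min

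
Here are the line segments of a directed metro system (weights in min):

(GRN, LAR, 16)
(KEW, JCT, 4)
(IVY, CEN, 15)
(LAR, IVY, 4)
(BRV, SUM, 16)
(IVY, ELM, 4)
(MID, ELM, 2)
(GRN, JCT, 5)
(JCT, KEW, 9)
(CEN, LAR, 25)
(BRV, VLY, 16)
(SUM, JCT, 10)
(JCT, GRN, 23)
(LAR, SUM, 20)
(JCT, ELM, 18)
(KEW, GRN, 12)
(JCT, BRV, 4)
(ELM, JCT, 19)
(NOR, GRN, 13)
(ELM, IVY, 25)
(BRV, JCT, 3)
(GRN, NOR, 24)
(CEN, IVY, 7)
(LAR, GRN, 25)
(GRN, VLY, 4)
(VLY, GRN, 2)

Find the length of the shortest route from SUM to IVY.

Compare a few routes:
SUM–JCT–KEW–GRN–LAR–IVY: 10+9+12+16+4 = 51
SUM–JCT–BRV–VLY–GRN–LAR–IVY: 10+4+16+2+16+4 = 52
SUM–JCT–ELM–IVY: 10+18+25 = 53
The minimum is 51 min via SUM–JCT–KEW–GRN–LAR–IVY.

51 min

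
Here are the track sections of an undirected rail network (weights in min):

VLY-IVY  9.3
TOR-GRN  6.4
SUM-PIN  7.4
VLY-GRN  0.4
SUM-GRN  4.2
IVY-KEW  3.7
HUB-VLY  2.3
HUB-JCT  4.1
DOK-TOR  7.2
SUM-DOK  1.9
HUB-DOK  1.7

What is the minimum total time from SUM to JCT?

Running Dijkstra from SUM:
SUM: 0
DOK: 1.9  (via SUM)
HUB: 3.6  (via DOK)
GRN: 4.2  (via SUM)
VLY: 4.6  (via GRN)
PIN: 7.4  (via SUM)
JCT: 7.7  (via HUB)
Shortest route: SUM–DOK–HUB–JCT = 7.7 min.

7.7 min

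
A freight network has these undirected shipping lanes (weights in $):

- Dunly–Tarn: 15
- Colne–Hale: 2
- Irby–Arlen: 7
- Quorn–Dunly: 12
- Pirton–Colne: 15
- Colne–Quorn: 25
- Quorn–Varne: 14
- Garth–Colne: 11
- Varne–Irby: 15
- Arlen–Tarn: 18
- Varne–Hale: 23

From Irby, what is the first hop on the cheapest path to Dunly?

Arlen

Enumerating some paths:
Irby → Varne → Quorn → Dunly: 15+14+12 = 41
Irby → Arlen → Tarn → Dunly: 7+18+15 = 40
Cheapest is Irby → Arlen → Tarn → Dunly at $40.
So from Irby the first move is to Arlen.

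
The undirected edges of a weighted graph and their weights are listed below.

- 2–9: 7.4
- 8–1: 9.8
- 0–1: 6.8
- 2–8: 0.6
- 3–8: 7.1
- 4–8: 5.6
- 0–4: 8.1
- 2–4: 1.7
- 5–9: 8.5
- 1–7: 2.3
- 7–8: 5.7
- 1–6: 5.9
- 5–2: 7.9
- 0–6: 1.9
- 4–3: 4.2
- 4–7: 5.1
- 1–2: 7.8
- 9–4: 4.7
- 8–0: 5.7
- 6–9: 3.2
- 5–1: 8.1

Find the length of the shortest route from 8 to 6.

7.6

Settle nodes by increasing distance from 8:
8: 0
2: 0.6  (via 8)
4: 2.3  (via 2)
0: 5.7  (via 8)
7: 5.7  (via 8)
3: 6.5  (via 4)
9: 7  (via 4)
6: 7.6  (via 0)
Shortest route: 8 → 0 → 6 = 7.6.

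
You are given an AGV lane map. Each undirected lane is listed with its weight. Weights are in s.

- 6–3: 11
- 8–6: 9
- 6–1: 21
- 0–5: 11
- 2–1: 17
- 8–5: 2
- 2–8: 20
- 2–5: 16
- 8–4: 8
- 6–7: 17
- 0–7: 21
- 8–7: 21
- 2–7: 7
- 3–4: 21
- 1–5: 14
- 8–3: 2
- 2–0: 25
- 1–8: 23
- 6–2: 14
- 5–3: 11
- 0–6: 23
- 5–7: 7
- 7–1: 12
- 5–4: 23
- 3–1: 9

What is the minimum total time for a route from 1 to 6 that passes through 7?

Best 1 to 7: 1–7 costing 12
Best 7 to 6: 7–6 costing 17
Total via 7: 12 + 17 = 29 s.

29 s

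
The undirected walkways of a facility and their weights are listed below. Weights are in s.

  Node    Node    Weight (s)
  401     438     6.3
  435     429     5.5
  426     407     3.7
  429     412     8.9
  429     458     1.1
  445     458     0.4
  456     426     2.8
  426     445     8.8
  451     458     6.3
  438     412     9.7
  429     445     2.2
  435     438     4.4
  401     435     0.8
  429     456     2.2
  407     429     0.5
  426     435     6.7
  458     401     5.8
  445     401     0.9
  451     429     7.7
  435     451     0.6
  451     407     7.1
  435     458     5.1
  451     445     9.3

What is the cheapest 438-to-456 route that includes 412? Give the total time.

Shortest 438→412: 438–412 = 9.7
Shortest 412→456: 412–429–456 = 11.1
Total via 412: 9.7 + 11.1 = 20.8 s.

20.8 s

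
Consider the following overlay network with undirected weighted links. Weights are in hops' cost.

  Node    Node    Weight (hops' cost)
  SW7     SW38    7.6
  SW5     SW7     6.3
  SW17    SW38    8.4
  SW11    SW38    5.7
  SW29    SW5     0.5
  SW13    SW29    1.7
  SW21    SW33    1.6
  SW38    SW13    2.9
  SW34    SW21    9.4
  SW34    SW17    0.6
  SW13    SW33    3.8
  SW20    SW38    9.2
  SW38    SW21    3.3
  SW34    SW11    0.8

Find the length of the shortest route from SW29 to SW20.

13.8 hops' cost

Settle nodes by increasing distance from SW29:
SW29: 0
SW5: 0.5  (via SW29)
SW13: 1.7  (via SW29)
SW38: 4.6  (via SW13)
SW33: 5.5  (via SW13)
SW7: 6.8  (via SW5)
SW21: 7.1  (via SW33)
SW11: 10.3  (via SW38)
SW34: 11.1  (via SW11)
SW17: 11.7  (via SW34)
SW20: 13.8  (via SW38)
Shortest route: SW29 → SW13 → SW38 → SW20 = 13.8 hops' cost.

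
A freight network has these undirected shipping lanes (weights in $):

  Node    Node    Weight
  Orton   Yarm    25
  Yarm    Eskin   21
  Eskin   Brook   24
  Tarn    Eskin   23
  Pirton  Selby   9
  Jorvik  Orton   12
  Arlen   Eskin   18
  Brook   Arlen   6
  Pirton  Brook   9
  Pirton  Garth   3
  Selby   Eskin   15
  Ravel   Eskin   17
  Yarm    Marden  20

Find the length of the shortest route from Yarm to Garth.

$48

Candidate routes:
Yarm - Eskin - Selby - Pirton - Garth: 21+15+9+3 = 48
Yarm - Eskin - Arlen - Brook - Pirton - Garth: 21+18+6+9+3 = 57
The minimum is $48 via Yarm - Eskin - Selby - Pirton - Garth.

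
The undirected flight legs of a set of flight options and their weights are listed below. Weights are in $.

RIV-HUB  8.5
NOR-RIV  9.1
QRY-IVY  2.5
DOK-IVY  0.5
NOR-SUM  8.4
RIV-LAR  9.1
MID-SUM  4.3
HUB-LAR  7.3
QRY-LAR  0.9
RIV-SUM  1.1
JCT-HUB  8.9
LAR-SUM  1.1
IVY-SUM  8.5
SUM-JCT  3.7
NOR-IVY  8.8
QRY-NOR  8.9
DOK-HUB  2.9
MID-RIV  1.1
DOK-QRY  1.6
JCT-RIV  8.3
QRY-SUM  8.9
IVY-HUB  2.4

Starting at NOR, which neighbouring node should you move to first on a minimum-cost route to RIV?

RIV

Candidate routes:
NOR → RIV: 9.1 = 9.1
NOR → SUM → RIV: 8.4+1.1 = 9.5
NOR → QRY → LAR → SUM → RIV: 8.9+0.9+1.1+1.1 = 12
NOR → SUM → MID → RIV: 8.4+4.3+1.1 = 13.8
The minimum is $9.1 via NOR → RIV.
So from NOR the first move is to RIV.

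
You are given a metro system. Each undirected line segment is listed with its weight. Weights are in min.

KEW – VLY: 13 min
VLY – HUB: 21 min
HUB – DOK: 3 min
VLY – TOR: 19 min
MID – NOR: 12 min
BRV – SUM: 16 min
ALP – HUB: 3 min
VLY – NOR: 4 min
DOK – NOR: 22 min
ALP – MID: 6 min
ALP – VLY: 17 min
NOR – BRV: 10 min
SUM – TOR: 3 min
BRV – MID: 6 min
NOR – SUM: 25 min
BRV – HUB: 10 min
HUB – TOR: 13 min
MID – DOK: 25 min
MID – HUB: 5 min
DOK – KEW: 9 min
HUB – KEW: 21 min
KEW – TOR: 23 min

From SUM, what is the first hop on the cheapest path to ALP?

TOR

Enumerating some paths:
SUM–TOR–HUB–MID–ALP: 3+13+5+6 = 27
SUM–TOR–HUB–ALP: 3+13+3 = 19
Cheapest is SUM–TOR–HUB–ALP at 19 min.
So from SUM the first move is to TOR.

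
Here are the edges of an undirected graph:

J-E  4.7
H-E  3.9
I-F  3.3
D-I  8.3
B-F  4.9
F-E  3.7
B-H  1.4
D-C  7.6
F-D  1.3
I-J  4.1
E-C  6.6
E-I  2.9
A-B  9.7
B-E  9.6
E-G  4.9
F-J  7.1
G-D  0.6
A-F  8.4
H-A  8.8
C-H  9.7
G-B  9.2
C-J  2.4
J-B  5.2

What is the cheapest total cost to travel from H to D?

Candidate routes:
H - E - F - D: 3.9+3.7+1.3 = 8.9
H - E - G - D: 3.9+4.9+0.6 = 9.4
H - B - F - D: 1.4+4.9+1.3 = 7.6
The minimum is 7.6 via H - B - F - D.

7.6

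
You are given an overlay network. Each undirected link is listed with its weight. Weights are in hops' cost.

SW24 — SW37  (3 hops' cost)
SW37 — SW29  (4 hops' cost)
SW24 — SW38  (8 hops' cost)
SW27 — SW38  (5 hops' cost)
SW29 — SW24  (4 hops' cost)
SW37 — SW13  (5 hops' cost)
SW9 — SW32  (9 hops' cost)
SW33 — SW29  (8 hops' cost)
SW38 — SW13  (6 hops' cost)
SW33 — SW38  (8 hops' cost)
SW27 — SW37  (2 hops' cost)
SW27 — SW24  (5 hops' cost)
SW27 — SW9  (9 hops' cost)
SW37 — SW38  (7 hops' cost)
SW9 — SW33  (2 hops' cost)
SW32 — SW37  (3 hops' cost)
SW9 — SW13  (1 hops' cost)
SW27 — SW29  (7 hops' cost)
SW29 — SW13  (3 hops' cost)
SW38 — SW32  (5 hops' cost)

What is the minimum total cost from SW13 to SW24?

Compare a few routes:
SW13 - SW29 - SW37 - SW24: 3+4+3 = 10
SW13 - SW29 - SW24: 3+4 = 7
SW13 - SW37 - SW27 - SW24: 5+2+5 = 12
SW13 - SW37 - SW24: 5+3 = 8
Cheapest is SW13 - SW29 - SW24 at 7 hops' cost.

7 hops' cost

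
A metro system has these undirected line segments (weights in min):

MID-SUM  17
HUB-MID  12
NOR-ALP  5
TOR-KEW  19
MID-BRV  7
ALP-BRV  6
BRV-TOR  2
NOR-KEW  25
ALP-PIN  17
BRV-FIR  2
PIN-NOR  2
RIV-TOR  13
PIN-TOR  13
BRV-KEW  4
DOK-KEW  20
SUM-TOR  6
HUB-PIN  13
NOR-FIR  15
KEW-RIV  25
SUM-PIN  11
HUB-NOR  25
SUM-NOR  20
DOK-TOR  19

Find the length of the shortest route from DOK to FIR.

23 min

Running Dijkstra from DOK:
DOK: 0
TOR: 19  (via DOK)
KEW: 20  (via DOK)
BRV: 21  (via TOR)
FIR: 23  (via BRV)
Shortest route: DOK–TOR–BRV–FIR = 23 min.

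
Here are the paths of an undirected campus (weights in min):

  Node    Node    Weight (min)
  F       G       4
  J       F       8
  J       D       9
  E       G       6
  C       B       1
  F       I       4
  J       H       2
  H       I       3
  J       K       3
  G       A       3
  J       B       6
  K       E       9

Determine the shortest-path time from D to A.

Running Dijkstra from D:
D: 0
J: 9  (via D)
H: 11  (via J)
K: 12  (via J)
I: 14  (via H)
B: 15  (via J)
C: 16  (via B)
F: 17  (via J)
E: 21  (via K)
G: 21  (via F)
A: 24  (via G)
Shortest route: D → J → F → G → A = 24 min.

24 min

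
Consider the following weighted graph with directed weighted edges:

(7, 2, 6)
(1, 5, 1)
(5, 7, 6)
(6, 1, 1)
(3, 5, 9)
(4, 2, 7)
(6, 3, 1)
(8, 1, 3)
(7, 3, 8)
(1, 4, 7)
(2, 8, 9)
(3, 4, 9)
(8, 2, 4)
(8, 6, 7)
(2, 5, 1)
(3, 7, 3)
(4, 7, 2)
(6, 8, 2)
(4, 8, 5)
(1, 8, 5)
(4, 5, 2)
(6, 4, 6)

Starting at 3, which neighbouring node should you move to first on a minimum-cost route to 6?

4

Enumerating some paths:
3 → 4 → 8 → 6: 9+5+7 = 21
3 → 7 → 2 → 8 → 6: 3+6+9+7 = 25
The minimum is 21 via 3 → 4 → 8 → 6.
So from 3 the first move is to 4.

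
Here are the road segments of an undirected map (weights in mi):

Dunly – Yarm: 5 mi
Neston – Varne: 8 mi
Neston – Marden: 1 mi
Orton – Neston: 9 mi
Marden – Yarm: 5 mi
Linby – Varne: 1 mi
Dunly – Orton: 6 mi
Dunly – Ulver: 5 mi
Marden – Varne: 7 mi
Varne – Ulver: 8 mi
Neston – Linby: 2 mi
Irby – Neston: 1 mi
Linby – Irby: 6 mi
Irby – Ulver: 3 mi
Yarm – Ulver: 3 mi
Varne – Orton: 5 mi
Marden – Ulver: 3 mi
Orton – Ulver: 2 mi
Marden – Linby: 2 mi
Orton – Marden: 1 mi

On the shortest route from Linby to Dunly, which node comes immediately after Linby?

Candidate routes:
Linby–Marden–Orton–Ulver–Dunly: 2+1+2+5 = 10
Linby–Marden–Ulver–Dunly: 2+3+5 = 10
Linby–Neston–Marden–Orton–Dunly: 2+1+1+6 = 10
Linby–Marden–Orton–Dunly: 2+1+6 = 9
Cheapest is Linby–Marden–Orton–Dunly at 9 mi.
So from Linby the first move is to Marden.

Marden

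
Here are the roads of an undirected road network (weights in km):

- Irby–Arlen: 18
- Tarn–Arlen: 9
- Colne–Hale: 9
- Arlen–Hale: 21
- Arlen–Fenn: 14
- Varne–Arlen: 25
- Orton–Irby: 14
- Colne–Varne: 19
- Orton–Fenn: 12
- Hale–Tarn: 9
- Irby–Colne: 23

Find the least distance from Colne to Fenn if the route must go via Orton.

Shortest Colne→Orton: Colne → Irby → Orton = 37
Shortest Orton→Fenn: Orton → Fenn = 12
Total via Orton: 37 + 12 = 49 km.

49 km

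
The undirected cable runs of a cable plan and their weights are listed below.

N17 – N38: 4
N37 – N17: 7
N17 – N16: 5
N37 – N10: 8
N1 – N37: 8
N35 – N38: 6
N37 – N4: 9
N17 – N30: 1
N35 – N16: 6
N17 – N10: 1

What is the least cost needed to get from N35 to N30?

Shortest distances from N35:
N35: 0
N38: 6  (via N35)
N16: 6  (via N35)
N17: 10  (via N38)
N30: 11  (via N17)
Shortest route: N35–N38–N17–N30 = 11.

11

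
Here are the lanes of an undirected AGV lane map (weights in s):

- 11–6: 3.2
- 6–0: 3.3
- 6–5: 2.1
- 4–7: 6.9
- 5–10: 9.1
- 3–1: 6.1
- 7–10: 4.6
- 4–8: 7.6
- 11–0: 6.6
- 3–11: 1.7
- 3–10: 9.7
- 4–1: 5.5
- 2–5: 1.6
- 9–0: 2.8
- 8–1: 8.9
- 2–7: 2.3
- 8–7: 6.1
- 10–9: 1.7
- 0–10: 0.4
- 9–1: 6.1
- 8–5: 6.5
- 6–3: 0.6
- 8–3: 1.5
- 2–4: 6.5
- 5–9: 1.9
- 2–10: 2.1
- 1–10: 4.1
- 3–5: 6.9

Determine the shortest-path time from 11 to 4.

Candidate routes:
11 - 3 - 8 - 4: 1.7+1.5+7.6 = 10.8
11 - 3 - 6 - 5 - 2 - 4: 1.7+0.6+2.1+1.6+6.5 = 12.5
11 - 3 - 1 - 4: 1.7+6.1+5.5 = 13.3
11 - 6 - 3 - 8 - 4: 3.2+0.6+1.5+7.6 = 12.9
Cheapest is 11 - 3 - 8 - 4 at 10.8 s.

10.8 s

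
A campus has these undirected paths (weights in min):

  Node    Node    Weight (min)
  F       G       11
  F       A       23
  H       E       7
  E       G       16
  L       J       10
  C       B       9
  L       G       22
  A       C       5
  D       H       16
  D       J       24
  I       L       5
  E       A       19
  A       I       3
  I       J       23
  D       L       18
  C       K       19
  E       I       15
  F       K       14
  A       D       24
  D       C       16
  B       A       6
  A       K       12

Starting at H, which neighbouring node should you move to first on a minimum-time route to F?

Candidate routes:
H - E - I - A - F: 7+15+3+23 = 48
H - E - G - F: 7+16+11 = 34
H - E - A - F: 7+19+23 = 49
The minimum is 34 min via H - E - G - F.
So from H the first move is to E.

E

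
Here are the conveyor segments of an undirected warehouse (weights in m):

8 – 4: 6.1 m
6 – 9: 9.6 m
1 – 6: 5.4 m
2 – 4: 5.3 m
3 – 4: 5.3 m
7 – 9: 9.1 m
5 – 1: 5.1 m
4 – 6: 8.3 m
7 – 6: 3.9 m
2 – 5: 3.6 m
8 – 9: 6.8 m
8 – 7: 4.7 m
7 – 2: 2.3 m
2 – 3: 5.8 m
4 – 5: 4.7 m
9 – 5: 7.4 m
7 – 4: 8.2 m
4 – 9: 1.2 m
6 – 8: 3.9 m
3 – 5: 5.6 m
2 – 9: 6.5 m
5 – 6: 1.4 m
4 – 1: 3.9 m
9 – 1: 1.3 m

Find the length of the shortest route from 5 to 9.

5.9 m

Compare a few routes:
5 - 4 - 9: 4.7+1.2 = 5.9
5 - 1 - 9: 5.1+1.3 = 6.4
The minimum is 5.9 m via 5 - 4 - 9.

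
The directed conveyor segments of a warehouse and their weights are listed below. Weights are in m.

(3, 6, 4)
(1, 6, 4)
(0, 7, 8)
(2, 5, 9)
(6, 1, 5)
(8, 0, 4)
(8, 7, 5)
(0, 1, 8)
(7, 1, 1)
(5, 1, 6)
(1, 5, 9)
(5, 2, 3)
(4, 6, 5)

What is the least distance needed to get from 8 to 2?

Running Dijkstra from 8:
8: 0
0: 4  (via 8)
7: 5  (via 8)
1: 6  (via 7)
6: 10  (via 1)
5: 15  (via 1)
2: 18  (via 5)
Shortest route: 8 → 7 → 1 → 5 → 2 = 18 m.

18 m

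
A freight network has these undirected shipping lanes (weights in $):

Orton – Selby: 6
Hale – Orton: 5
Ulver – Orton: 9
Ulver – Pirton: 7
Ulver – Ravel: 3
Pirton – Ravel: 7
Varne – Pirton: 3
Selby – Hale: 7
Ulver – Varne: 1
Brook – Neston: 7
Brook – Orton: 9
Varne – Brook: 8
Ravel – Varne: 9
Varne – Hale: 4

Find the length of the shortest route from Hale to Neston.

Compare a few routes:
Hale - Orton - Brook - Neston: 5+9+7 = 21
Hale - Varne - Brook - Neston: 4+8+7 = 19
The minimum is $19 via Hale - Varne - Brook - Neston.

$19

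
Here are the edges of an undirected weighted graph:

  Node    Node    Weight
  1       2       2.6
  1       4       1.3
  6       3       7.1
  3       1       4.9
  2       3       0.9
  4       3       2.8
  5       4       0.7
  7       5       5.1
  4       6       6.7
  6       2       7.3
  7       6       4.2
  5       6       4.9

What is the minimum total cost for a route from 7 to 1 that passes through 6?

Shortest 7→6: 7 → 6 = 4.2
Shortest 6→1: 6 → 5 → 4 → 1 = 6.9
Total via 6: 4.2 + 6.9 = 11.1.

11.1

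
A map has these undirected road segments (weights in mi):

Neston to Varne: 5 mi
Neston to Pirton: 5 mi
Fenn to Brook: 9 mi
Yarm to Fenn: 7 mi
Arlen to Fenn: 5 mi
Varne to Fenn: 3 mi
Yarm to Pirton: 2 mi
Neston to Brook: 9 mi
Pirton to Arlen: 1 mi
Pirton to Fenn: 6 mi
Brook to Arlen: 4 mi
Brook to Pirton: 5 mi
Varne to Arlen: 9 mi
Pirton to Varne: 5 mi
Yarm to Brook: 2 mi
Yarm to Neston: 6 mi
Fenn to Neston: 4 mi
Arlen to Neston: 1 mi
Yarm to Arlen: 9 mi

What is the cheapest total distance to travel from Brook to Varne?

9 mi

Shortest distances from Brook:
Brook: 0
Yarm: 2  (via Brook)
Pirton: 4  (via Yarm)
Arlen: 4  (via Brook)
Neston: 5  (via Arlen)
Varne: 9  (via Pirton)
Shortest route: Brook → Yarm → Pirton → Varne = 9 mi.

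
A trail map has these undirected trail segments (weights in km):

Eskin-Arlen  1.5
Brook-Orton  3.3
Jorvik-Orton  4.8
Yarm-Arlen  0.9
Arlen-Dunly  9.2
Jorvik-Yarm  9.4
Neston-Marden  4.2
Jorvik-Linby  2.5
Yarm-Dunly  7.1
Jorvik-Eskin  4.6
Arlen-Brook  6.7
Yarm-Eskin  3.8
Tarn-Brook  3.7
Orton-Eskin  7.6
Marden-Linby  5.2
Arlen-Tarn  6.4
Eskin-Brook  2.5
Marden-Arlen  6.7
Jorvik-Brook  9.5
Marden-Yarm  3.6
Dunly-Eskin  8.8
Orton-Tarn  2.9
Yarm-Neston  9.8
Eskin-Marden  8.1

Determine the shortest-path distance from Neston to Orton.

Compare a few routes:
Neston - Marden - Linby - Jorvik - Orton: 4.2+5.2+2.5+4.8 = 16.7
Neston - Marden - Yarm - Eskin - Brook - Orton: 4.2+3.6+3.8+2.5+3.3 = 17.4
Neston - Marden - Yarm - Arlen - Eskin - Brook - Orton: 4.2+3.6+0.9+1.5+2.5+3.3 = 16
The minimum is 16 km via Neston - Marden - Yarm - Arlen - Eskin - Brook - Orton.

16 km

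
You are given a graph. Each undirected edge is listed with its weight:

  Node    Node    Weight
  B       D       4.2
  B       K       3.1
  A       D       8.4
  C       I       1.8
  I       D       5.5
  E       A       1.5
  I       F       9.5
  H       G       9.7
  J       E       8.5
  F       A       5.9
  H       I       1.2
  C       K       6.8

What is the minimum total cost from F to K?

Compare a few routes:
F–I–C–K: 9.5+1.8+6.8 = 18.1
F–A–D–B–K: 5.9+8.4+4.2+3.1 = 21.6
Cheapest is F–I–C–K at 18.1.

18.1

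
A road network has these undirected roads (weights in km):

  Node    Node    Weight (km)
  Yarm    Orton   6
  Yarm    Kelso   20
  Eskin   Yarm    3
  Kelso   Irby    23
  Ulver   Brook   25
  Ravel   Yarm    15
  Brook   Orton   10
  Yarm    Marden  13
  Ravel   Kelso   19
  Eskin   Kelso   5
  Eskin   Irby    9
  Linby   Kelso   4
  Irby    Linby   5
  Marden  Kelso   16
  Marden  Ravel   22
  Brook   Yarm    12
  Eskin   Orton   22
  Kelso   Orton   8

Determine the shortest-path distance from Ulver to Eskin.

Shortest distances from Ulver:
Ulver: 0
Brook: 25  (via Ulver)
Orton: 35  (via Brook)
Yarm: 37  (via Brook)
Eskin: 40  (via Yarm)
Shortest route: Ulver → Brook → Yarm → Eskin = 40 km.

40 km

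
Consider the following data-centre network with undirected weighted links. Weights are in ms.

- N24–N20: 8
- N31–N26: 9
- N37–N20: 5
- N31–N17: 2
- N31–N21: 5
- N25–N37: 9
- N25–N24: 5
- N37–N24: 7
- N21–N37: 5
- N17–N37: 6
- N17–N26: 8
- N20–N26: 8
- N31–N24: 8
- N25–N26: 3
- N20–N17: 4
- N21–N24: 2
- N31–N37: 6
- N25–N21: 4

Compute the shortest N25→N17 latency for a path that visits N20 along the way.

Shortest N25→N20: N25–N26–N20 = 11
Best N20 to N17: N20–N17 costing 4
Total via N20: 11 + 4 = 15 ms.

15 ms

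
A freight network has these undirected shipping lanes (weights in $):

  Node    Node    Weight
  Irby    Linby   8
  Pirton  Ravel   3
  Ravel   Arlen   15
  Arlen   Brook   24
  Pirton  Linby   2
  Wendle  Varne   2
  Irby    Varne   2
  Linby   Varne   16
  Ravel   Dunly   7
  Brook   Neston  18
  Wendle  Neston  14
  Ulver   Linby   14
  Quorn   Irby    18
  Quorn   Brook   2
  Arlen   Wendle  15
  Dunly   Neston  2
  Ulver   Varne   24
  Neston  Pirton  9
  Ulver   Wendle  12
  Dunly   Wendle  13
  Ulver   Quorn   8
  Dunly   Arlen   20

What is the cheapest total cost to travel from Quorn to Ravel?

$27

Enumerating some paths:
Quorn → Brook → Neston → Dunly → Ravel: 2+18+2+7 = 29
Quorn → Ulver → Linby → Pirton → Ravel: 8+14+2+3 = 27
The minimum is $27 via Quorn → Ulver → Linby → Pirton → Ravel.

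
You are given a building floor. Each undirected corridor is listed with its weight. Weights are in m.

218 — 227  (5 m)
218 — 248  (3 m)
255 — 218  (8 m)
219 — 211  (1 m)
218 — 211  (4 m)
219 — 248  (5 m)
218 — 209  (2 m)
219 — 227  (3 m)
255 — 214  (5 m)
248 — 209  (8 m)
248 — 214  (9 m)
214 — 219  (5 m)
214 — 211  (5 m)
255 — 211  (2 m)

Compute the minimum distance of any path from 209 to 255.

8 m

Running Dijkstra from 209:
209: 0
218: 2  (via 209)
248: 5  (via 218)
211: 6  (via 218)
227: 7  (via 218)
219: 7  (via 211)
255: 8  (via 211)
Shortest route: 209–218–211–255 = 8 m.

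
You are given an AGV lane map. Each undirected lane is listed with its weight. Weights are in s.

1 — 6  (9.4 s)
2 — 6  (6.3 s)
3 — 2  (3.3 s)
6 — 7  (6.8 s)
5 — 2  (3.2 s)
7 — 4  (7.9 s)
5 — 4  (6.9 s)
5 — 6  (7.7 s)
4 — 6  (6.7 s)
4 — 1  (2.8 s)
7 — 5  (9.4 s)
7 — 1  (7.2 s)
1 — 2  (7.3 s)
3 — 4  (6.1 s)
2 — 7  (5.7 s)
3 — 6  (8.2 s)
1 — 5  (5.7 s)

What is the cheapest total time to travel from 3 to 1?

8.9 s

Running Dijkstra from 3:
3: 0
2: 3.3  (via 3)
4: 6.1  (via 3)
5: 6.5  (via 2)
6: 8.2  (via 3)
1: 8.9  (via 4)
Shortest route: 3 → 4 → 1 = 8.9 s.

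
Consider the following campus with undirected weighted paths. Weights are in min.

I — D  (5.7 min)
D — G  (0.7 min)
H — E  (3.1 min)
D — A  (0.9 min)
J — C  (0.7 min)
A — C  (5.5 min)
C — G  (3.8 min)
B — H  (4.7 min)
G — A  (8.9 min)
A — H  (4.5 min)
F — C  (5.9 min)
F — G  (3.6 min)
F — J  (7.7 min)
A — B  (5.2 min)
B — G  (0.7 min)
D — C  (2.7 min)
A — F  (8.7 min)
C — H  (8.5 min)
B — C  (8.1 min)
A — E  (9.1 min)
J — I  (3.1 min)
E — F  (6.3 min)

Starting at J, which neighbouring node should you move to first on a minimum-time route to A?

Candidate routes:
J–C–G–D–A: 0.7+3.8+0.7+0.9 = 6.1
J–C–D–A: 0.7+2.7+0.9 = 4.3
Cheapest is J–C–D–A at 4.3 min.
So from J the first move is to C.

C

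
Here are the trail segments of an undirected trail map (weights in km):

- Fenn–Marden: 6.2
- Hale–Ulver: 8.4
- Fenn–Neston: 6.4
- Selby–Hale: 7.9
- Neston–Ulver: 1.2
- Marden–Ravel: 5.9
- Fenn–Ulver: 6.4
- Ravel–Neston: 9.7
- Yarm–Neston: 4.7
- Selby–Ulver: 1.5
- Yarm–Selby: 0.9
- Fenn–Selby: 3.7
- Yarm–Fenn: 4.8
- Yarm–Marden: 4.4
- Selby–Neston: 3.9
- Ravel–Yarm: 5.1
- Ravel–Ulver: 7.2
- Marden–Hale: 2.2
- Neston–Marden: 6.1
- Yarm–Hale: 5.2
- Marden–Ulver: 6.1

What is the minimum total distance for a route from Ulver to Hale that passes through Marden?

8.3 km

Best Ulver to Marden: Ulver → Marden costing 6.1
Best Marden to Hale: Marden → Hale costing 2.2
Total via Marden: 6.1 + 2.2 = 8.3 km.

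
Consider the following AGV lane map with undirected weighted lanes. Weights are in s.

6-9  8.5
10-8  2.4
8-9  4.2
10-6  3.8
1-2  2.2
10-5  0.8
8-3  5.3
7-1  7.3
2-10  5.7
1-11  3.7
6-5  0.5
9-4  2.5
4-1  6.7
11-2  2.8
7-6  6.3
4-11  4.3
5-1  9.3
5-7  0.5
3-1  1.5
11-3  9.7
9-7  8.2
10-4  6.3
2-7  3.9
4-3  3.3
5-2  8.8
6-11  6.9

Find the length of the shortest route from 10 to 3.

Settle nodes by increasing distance from 10:
10: 0
5: 0.8  (via 10)
6: 1.3  (via 5)
7: 1.3  (via 5)
8: 2.4  (via 10)
2: 5.2  (via 7)
4: 6.3  (via 10)
9: 6.6  (via 8)
1: 7.4  (via 2)
3: 7.7  (via 8)
Shortest route: 10 → 8 → 3 = 7.7 s.

7.7 s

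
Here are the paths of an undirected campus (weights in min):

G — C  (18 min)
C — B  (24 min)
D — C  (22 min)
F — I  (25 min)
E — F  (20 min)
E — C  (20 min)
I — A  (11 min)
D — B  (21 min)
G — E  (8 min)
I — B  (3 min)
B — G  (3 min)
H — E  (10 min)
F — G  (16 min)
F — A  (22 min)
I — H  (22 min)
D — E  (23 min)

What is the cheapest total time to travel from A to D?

35 min

Enumerating some paths:
A - I - B - C - D: 11+3+24+22 = 60
A - I - B - G - C - D: 11+3+3+18+22 = 57
A - I - B - D: 11+3+21 = 35
A - I - B - G - E - D: 11+3+3+8+23 = 48
Cheapest is A - I - B - D at 35 min.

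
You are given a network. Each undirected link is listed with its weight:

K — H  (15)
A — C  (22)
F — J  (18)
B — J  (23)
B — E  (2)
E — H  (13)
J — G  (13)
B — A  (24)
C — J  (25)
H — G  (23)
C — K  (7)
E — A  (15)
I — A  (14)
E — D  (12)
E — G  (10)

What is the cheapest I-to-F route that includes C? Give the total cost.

Best I to C: I → A → C costing 36
Shortest C→F: C → J → F = 43
Total via C: 36 + 43 = 79.

79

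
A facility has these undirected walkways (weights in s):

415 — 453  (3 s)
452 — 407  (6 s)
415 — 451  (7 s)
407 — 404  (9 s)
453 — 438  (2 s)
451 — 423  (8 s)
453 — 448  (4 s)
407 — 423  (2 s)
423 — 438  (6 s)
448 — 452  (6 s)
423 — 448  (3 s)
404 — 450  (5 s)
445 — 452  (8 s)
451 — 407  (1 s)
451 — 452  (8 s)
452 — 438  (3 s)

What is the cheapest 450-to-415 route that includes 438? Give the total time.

27 s

Best 450 to 438: 450 → 404 → 407 → 423 → 438 costing 22
Shortest 438→415: 438 → 453 → 415 = 5
Total via 438: 22 + 5 = 27 s.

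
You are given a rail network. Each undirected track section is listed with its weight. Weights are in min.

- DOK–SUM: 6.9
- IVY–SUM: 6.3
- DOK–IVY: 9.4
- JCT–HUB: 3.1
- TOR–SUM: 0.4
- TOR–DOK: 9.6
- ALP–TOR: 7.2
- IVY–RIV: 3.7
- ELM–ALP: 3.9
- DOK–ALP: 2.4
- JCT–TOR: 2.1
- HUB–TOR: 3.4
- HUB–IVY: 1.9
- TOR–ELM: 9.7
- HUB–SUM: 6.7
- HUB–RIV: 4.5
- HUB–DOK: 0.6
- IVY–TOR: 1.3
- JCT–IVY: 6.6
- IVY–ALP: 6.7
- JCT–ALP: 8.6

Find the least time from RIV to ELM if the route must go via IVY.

12.5 min

Best RIV to IVY: RIV → IVY costing 3.7
Best IVY to ELM: IVY → HUB → DOK → ALP → ELM costing 8.8
Total via IVY: 3.7 + 8.8 = 12.5 min.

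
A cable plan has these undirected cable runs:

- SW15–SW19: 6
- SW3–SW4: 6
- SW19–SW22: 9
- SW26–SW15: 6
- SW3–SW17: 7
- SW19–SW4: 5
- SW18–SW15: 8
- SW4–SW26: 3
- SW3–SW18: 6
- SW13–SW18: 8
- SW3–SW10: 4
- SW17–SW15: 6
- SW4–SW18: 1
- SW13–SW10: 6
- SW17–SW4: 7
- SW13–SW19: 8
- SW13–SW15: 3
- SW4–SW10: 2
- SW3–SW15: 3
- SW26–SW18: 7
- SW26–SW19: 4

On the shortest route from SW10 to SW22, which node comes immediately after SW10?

SW4

Candidate routes:
SW10 → SW4 → SW26 → SW19 → SW22: 2+3+4+9 = 18
SW10 → SW4 → SW19 → SW22: 2+5+9 = 16
The minimum is 16 via SW10 → SW4 → SW19 → SW22.
So from SW10 the first move is to SW4.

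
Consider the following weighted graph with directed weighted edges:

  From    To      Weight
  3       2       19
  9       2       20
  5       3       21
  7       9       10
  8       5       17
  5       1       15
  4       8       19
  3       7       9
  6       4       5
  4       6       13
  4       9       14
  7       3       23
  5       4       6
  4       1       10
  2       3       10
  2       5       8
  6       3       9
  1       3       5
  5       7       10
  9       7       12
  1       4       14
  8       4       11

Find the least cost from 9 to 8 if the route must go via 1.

76

Shortest 9→1: 9 → 2 → 5 → 1 = 43
Shortest 1→8: 1 → 4 → 8 = 33
Total via 1: 43 + 33 = 76.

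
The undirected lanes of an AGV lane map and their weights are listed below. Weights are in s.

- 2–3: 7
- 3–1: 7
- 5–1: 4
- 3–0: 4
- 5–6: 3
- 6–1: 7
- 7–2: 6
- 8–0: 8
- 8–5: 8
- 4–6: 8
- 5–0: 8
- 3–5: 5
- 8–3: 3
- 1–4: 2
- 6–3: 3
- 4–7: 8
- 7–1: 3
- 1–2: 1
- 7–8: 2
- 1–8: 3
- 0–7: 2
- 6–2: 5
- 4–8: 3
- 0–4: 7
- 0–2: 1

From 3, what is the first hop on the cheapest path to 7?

8

Compare a few routes:
3 - 0 - 7: 4+2 = 6
3 - 8 - 7: 3+2 = 5
Cheapest is 3 - 8 - 7 at 5 s.
So from 3 the first move is to 8.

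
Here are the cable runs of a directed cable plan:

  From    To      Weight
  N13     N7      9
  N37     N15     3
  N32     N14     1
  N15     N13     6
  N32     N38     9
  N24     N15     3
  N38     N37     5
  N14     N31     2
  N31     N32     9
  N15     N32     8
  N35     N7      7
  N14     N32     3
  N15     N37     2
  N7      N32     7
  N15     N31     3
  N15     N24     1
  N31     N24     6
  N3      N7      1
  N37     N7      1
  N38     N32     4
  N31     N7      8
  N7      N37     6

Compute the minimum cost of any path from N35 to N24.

Candidate routes:
N35–N7–N32–N14–N31–N24: 7+7+1+2+6 = 23
N35–N7–N37–N15–N24: 7+6+3+1 = 17
The minimum is 17 via N35–N7–N37–N15–N24.

17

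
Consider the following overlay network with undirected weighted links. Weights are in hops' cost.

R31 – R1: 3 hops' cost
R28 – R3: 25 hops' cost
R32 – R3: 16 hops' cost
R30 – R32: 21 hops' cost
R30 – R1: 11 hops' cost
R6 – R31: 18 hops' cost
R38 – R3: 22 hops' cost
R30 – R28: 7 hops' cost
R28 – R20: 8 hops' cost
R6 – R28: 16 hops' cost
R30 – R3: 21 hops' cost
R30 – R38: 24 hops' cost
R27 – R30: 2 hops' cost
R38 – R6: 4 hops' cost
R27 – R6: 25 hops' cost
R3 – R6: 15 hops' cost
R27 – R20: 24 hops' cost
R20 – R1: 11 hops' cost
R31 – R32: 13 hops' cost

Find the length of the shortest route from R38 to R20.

28 hops' cost

Running Dijkstra from R38:
R38: 0
R6: 4  (via R38)
R3: 19  (via R6)
R28: 20  (via R6)
R31: 22  (via R6)
R30: 24  (via R38)
R1: 25  (via R31)
R27: 26  (via R30)
R20: 28  (via R28)
Shortest route: R38 → R6 → R28 → R20 = 28 hops' cost.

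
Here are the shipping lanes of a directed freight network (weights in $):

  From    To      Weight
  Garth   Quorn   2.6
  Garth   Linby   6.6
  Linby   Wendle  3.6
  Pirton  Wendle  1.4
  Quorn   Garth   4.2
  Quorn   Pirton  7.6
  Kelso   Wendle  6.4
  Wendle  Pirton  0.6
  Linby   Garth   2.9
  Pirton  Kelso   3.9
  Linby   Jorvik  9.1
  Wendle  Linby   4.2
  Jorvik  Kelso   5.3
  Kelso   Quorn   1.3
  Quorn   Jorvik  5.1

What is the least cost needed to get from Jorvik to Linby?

Compare a few routes:
Jorvik → Kelso → Wendle → Linby: 5.3+6.4+4.2 = 15.9
Jorvik → Kelso → Quorn → Garth → Linby: 5.3+1.3+4.2+6.6 = 17.4
The minimum is $15.9 via Jorvik → Kelso → Wendle → Linby.

$15.9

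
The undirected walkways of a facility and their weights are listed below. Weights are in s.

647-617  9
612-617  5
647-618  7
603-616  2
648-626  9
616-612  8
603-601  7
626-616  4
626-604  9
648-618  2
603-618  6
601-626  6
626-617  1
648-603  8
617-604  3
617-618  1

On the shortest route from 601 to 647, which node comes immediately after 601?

626

Enumerating some paths:
601–626–617–618–647: 6+1+1+7 = 15
601–626–617–647: 6+1+9 = 16
The minimum is 15 s via 601–626–617–618–647.
So from 601 the first move is to 626.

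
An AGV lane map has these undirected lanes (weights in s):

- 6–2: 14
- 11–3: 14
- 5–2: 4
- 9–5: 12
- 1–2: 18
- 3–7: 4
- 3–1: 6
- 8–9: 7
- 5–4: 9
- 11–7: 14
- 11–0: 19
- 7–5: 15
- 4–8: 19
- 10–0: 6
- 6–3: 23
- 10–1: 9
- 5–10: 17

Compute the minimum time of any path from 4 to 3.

Candidate routes:
4–5–10–1–3: 9+17+9+6 = 41
4–5–7–3: 9+15+4 = 28
4–5–2–1–3: 9+4+18+6 = 37
Cheapest is 4–5–7–3 at 28 s.

28 s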